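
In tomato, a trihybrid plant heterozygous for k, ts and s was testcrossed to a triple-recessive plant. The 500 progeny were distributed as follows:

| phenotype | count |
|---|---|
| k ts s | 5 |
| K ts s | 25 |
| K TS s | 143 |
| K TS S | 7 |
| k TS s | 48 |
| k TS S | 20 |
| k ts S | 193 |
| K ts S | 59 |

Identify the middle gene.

The two most frequent reciprocal classes, k ts S and K TS s, are the parental types, so the F1 was k ts S / K TS s.
The two rarest classes, k ts s and K TS S, are the double crossovers. Comparing them with the parentals, only the s allele has switched, so s is the middle locus and the order is ts – s – k.

s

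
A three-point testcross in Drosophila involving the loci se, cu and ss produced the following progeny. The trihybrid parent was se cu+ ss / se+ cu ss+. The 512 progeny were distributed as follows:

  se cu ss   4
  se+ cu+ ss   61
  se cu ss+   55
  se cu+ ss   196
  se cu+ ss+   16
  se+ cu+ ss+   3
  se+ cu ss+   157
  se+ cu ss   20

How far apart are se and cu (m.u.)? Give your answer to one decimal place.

24.0 m.u.

The two rarest classes, se cu ss and se+ cu+ ss+, are the double crossovers. Comparing them with the parentals, only the cu allele has switched, so cu is the middle locus and the order is ss – cu – se.
Crossovers in the cu–se interval produce the single-crossover classes se+ cu+ ss and se cu ss+ (61 + 55 = 116) plus the double crossovers (7).
RF(cu–se) = (116 + 7) / 512 = 123/512 = 0.2402 → 24.0 m.u.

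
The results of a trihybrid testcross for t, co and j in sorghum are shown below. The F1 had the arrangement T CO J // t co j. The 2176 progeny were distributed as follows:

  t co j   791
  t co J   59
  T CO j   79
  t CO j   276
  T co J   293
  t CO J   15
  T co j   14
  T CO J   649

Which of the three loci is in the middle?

t

The two rarest classes, t CO J and T co j, are the double crossovers. Comparing them with the parentals, only the t allele has switched, so t is the middle locus and the order is co – t – j.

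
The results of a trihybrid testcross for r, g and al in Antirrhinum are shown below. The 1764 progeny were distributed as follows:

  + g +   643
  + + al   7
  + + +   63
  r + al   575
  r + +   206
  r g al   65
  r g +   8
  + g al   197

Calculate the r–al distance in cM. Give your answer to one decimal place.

The two most frequent reciprocal classes, r + al and + g +, are the parental types, so the F1 was r + al / + g +.
The two rarest classes, + + al and r g +, are the double crossovers. Comparing them with the parentals, only the r allele has switched, so r is the middle locus and the order is al – r – g.
Crossovers in the al–r interval produce the single-crossover classes r + + and + g al (206 + 197 = 403) plus the double crossovers (15).
RF(al–r) = (403 + 15) / 1764 = 418/1764 = 0.2370 → 23.7 cM.

23.7 cM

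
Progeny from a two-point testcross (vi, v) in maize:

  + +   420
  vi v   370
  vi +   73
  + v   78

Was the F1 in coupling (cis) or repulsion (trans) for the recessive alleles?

The two most frequent classes are + + (420) and vi v (370); these are the parental (non-recombinant) types.
So the F1 carried + + on one chromosome and vi v on the other — the recessive alleles are on the same chromosome (cis / coupling).

cis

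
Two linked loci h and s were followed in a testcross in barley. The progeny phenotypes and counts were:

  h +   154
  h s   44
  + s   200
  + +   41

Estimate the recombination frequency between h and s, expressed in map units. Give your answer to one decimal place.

The two most frequent classes, + s (200) and h + (154), are the parental types, so the F1 was + s / h +.
The recombinant classes are + + and h s: 41 + 44 = 85.
Recombination frequency = 85/439 = 0.1936 ≈ 19.4%, i.e. 19.4 map units.

19.4 map units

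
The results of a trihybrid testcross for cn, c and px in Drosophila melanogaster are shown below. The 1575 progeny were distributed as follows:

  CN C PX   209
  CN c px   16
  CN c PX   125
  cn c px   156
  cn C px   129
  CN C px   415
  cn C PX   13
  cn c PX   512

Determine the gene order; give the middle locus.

c

The two most frequent reciprocal classes, cn c PX and CN C px, are the parental types, so the F1 was cn c PX / CN C px.
The two rarest classes, cn C PX and CN c px, are the double crossovers. Comparing them with the parentals, only the c allele has switched, so c is the middle locus and the order is px – c – cn.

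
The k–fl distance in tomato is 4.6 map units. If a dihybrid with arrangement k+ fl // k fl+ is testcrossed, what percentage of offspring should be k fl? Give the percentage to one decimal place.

A map distance of 4.6 map units corresponds to a recombination frequency of 0.046.
The F1 is k+ fl / k fl+, so k fl is a recombinant gamete class with expected frequency r/2 = 0.046/2 = 0.0230.
That is 0.0230 = 2.3% of the progeny.

2.3%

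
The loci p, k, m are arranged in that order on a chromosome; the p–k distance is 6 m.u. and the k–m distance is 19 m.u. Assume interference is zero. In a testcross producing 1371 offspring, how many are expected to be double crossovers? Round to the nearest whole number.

Map distances give recombination frequencies of 0.060 and 0.190 for the two intervals.
With no interference, expected double-crossover frequency = 0.060 × 0.190 = 0.01140.
Expected number = 0.01140 × 1371 = 15.63 ≈ 16.

16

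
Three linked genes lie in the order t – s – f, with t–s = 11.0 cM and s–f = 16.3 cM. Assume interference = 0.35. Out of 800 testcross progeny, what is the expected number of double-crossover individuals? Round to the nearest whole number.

Map distances give recombination frequencies of 0.110 and 0.163 for the two intervals.
With interference 0.35 (so coincidence = 0.65), expected double-crossover frequency = 0.110 × 0.163 × 0.65 = 0.01165.
Expected number = 0.01165 × 800 = 9.32 ≈ 9.

9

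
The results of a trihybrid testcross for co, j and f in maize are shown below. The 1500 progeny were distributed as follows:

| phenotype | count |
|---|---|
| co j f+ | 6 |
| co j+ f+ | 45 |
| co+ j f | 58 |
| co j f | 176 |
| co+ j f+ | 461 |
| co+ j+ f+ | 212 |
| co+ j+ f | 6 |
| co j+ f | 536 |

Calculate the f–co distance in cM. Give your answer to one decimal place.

The two most frequent reciprocal classes, co j+ f and co+ j f+, are the parental types, so the F1 was co j+ f / co+ j f+.
The two rarest classes, co+ j+ f and co j f+, are the double crossovers. Comparing them with the parentals, only the co allele has switched, so co is the middle locus and the order is j – co – f.
Crossovers in the co–f interval produce the single-crossover classes co j+ f+ and co+ j f (45 + 58 = 103) plus the double crossovers (12).
RF(co–f) = (103 + 12) / 1500 = 115/1500 = 0.0767 → 7.7 cM.

7.7 cM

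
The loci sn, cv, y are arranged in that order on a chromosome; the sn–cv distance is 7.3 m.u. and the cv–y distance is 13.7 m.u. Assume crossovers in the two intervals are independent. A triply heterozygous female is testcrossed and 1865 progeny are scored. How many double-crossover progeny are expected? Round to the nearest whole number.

Map distances give recombination frequencies of 0.073 and 0.137 for the two intervals.
With no interference, expected double-crossover frequency = 0.073 × 0.137 = 0.01000.
Expected number = 0.01000 × 1865 = 18.65 ≈ 19.

19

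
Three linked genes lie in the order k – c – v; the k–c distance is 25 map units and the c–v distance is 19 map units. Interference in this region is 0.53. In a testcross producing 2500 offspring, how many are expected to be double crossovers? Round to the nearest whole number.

56

Map distances give recombination frequencies of 0.250 and 0.190 for the two intervals.
With interference 0.53 (so coincidence = 0.47), expected double-crossover frequency = 0.250 × 0.190 × 0.47 = 0.02232.
Expected number = 0.02232 × 2500 = 55.81 ≈ 56.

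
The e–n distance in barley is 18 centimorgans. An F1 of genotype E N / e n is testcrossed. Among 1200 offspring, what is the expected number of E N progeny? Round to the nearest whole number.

A map distance of 18 centimorgans corresponds to a recombination frequency of 0.180.
The F1 is E N / e n, so E N is a parental gamete class with expected frequency (1 − r)/2 = 0.820/2 = 0.4100.
Expected number = 0.4100 × 1200 = 492.00 ≈ 492.

492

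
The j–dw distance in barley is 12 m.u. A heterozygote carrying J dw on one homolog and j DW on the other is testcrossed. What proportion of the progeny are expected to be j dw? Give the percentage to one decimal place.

6.0%

A map distance of 12 m.u. corresponds to a recombination frequency of 0.120.
The F1 is J dw / j DW, so j dw is a recombinant gamete class with expected frequency r/2 = 0.120/2 = 0.0600.
That is 0.0600 = 6.0% of the progeny.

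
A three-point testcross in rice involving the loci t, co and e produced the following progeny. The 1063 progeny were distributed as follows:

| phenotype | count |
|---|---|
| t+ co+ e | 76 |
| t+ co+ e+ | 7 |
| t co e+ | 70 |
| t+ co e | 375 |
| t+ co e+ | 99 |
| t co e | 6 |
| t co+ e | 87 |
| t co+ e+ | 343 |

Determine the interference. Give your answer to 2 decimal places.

0.56

The two most frequent reciprocal classes, t+ co e and t co+ e+, are the parental types, so the F1 was t+ co e / t co+ e+.
The two rarest classes, t co e and t+ co+ e+, are the double crossovers. Comparing them with the parentals, only the t allele has switched, so t is the middle locus and the order is co – t – e.
co–t: (146 + 13)/1063 = 0.1496; t–e: (186 + 13)/1063 = 0.1872.
Expected DCO frequency = 0.1496 × 0.1872 ≈ 0.02801; observed = 13/1063 ≈ 0.01223.
Coefficient of coincidence = 0.01223/0.02801 ≈ 0.44; interference = 1 − 0.44 = 0.56.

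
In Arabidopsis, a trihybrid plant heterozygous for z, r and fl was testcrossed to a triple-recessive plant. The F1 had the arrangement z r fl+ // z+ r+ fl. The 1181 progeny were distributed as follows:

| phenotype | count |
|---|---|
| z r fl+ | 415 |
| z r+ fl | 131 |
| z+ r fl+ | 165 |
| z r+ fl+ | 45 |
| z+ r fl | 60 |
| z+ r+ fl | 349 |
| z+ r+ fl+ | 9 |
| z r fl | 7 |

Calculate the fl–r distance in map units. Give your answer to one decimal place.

The two rarest classes, z r fl and z+ r+ fl+, are the double crossovers. Comparing them with the parentals, only the fl allele has switched, so fl is the middle locus and the order is r – fl – z.
Crossovers in the r–fl interval produce the single-crossover classes z r+ fl+ and z+ r fl (45 + 60 = 105) plus the double crossovers (16).
RF(r–fl) = (105 + 16) / 1181 = 121/1181 = 0.1025 → 10.2 map units.

10.2 map units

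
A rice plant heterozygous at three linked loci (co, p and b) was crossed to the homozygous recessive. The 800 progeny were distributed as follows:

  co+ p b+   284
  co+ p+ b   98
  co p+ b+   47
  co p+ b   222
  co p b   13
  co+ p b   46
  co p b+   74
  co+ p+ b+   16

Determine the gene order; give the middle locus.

p

The two most frequent reciprocal classes, co+ p b+ and co p+ b, are the parental types, so the F1 was co+ p b+ / co p+ b.
The two rarest classes, co+ p+ b+ and co p b, are the double crossovers. Comparing them with the parentals, only the p allele has switched, so p is the middle locus and the order is co – p – b.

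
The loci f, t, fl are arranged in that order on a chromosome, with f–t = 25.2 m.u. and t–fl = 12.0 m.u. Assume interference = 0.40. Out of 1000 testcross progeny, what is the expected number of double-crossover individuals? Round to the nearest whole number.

Map distances give recombination frequencies of 0.252 and 0.120 for the two intervals.
With interference 0.40 (so coincidence = 0.60), expected double-crossover frequency = 0.252 × 0.120 × 0.60 = 0.01814.
Expected number = 0.01814 × 1000 = 18.14 ≈ 18.

18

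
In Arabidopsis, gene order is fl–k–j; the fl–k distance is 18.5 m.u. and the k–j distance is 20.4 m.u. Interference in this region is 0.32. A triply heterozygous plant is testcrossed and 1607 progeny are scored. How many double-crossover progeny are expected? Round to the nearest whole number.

41

Map distances give recombination frequencies of 0.185 and 0.204 for the two intervals.
With interference 0.32 (so coincidence = 0.68), expected double-crossover frequency = 0.185 × 0.204 × 0.68 = 0.02566.
Expected number = 0.02566 × 1607 = 41.24 ≈ 41.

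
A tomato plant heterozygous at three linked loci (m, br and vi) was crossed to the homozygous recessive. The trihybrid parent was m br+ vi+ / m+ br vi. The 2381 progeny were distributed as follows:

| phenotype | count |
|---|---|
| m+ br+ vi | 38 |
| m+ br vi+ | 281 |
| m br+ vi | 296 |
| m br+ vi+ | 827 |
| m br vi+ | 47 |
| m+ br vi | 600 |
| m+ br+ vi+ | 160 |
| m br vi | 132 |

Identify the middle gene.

br

The two rarest classes, m br vi+ and m+ br+ vi, are the double crossovers. Comparing them with the parentals, only the br allele has switched, so br is the middle locus and the order is m – br – vi.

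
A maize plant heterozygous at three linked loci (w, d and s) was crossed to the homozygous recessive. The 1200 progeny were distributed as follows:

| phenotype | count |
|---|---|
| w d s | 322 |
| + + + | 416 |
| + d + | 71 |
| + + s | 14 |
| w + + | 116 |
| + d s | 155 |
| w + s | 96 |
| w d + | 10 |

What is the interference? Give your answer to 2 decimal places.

The two most frequent reciprocal classes, w d s and + + +, are the parental types, so the F1 was w d s / + + +.
The two rarest classes, w d + and + + s, are the double crossovers. Comparing them with the parentals, only the s allele has switched, so s is the middle locus and the order is d – s – w.
d–s: (167 + 24)/1200 = 0.1592; s–w: (271 + 24)/1200 = 0.2458.
Expected DCO frequency = 0.1592 × 0.2458 ≈ 0.03913; observed = 24/1200 ≈ 0.02000.
Coefficient of coincidence = 0.02000/0.03913 ≈ 0.51; interference = 1 − 0.51 = 0.49.

0.49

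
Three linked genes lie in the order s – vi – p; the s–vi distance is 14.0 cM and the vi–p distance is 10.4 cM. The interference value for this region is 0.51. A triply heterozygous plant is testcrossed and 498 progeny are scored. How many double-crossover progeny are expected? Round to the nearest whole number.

Map distances give recombination frequencies of 0.140 and 0.104 for the two intervals.
With interference 0.51 (so coincidence = 0.49), expected double-crossover frequency = 0.140 × 0.104 × 0.49 = 0.00713.
Expected number = 0.00713 × 498 = 3.55 ≈ 4.

4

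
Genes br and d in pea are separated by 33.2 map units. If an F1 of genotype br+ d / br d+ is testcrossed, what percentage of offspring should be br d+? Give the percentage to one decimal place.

A map distance of 33.2 map units corresponds to a recombination frequency of 0.332.
The F1 is br+ d / br d+, so br d+ is a parental gamete class with expected frequency (1 − r)/2 = 0.668/2 = 0.3340.
That is 0.3340 = 33.4% of the progeny.

33.4%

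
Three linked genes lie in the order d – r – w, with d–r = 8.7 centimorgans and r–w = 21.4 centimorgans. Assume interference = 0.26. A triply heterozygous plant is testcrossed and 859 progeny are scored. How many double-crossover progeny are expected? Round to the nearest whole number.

12

Map distances give recombination frequencies of 0.087 and 0.214 for the two intervals.
With interference 0.26 (so coincidence = 0.74), expected double-crossover frequency = 0.087 × 0.214 × 0.74 = 0.01378.
Expected number = 0.01378 × 859 = 11.83 ≈ 12.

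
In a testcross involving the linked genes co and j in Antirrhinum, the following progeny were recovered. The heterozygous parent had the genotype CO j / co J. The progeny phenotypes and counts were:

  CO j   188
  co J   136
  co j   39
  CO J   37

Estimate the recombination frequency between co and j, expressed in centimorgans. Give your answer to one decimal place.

The recombinant classes are CO J and co j: 37 + 39 = 76.
Recombination frequency = 76/400 = 0.1900 ≈ 19.0%, i.e. 19.0 centimorgans.

19.0 centimorgans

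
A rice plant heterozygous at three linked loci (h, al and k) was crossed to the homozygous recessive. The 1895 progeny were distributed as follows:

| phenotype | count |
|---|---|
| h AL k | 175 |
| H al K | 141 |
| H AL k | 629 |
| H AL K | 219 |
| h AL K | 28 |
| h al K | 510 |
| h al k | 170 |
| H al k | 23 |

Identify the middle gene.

al

The two most frequent reciprocal classes, H AL k and h al K, are the parental types, so the F1 was H AL k / h al K.
The two rarest classes, H al k and h AL K, are the double crossovers. Comparing them with the parentals, only the al allele has switched, so al is the middle locus and the order is k – al – h.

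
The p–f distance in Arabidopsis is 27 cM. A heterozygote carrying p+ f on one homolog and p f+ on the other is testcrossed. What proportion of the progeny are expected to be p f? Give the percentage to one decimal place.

13.5%

A map distance of 27 cM corresponds to a recombination frequency of 0.270.
The F1 is p+ f / p f+, so p f is a recombinant gamete class with expected frequency r/2 = 0.270/2 = 0.1350.
That is 0.1350 = 13.5% of the progeny.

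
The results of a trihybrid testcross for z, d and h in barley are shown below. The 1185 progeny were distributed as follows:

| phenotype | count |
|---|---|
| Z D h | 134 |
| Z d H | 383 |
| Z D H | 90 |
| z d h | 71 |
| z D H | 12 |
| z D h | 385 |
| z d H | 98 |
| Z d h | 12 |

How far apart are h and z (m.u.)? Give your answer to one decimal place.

21.6 m.u.

The two most frequent reciprocal classes, Z d H and z D h, are the parental types, so the F1 was Z d H / z D h.
The two rarest classes, Z d h and z D H, are the double crossovers. Comparing them with the parentals, only the h allele has switched, so h is the middle locus and the order is z – h – d.
Crossovers in the z–h interval produce the single-crossover classes z d H and Z D h (98 + 134 = 232) plus the double crossovers (24).
RF(z–h) = (232 + 24) / 1185 = 256/1185 = 0.2160 → 21.6 m.u.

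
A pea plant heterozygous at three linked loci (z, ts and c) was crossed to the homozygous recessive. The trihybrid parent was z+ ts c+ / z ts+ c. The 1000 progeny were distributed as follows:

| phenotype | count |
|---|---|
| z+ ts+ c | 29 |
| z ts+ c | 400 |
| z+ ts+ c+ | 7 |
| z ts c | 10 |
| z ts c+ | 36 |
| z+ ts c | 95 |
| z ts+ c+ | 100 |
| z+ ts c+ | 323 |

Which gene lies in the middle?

The two rarest classes, z+ ts+ c+ and z ts c, are the double crossovers. Comparing them with the parentals, only the ts allele has switched, so ts is the middle locus and the order is c – ts – z.

ts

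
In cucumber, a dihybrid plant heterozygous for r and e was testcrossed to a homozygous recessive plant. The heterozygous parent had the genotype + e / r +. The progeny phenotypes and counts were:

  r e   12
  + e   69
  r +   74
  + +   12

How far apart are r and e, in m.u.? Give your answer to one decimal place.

14.4 m.u.

The recombinant classes are + + and r e: 12 + 12 = 24.
Recombination frequency = 24/167 = 0.1437 ≈ 14.4%, i.e. 14.4 m.u.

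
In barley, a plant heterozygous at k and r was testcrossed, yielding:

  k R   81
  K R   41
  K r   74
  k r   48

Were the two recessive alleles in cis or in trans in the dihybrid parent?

trans

The two most frequent classes are K r (74) and k R (81); these are the parental (non-recombinant) types.
So the F1 carried K r on one chromosome and k R on the other — the recessive alleles are on opposite chromosomes (trans / repulsion).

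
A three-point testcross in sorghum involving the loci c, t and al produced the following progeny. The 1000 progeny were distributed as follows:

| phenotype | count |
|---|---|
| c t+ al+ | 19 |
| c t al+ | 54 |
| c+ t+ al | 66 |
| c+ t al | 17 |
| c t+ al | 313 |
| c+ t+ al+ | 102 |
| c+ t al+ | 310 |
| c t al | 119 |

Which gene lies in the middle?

al

The two most frequent reciprocal classes, c t+ al and c+ t al+, are the parental types, so the F1 was c t+ al / c+ t al+.
The two rarest classes, c t+ al+ and c+ t al, are the double crossovers. Comparing them with the parentals, only the al allele has switched, so al is the middle locus and the order is c – al – t.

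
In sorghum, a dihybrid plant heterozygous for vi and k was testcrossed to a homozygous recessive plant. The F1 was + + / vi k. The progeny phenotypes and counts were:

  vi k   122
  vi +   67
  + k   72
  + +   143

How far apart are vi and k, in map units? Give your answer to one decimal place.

34.4 map units

The recombinant classes are + k and vi +: 72 + 67 = 139.
Recombination frequency = 139/404 = 0.3441 ≈ 34.4%, i.e. 34.4 map units.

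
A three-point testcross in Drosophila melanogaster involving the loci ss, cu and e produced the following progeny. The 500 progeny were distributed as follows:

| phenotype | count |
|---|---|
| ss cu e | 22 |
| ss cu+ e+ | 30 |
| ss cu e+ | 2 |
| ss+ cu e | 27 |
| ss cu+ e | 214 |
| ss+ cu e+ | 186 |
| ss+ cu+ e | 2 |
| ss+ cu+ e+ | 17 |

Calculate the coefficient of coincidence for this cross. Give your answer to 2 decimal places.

The two most frequent reciprocal classes, ss cu+ e and ss+ cu e+, are the parental types, so the F1 was ss cu+ e / ss+ cu e+.
The two rarest classes, ss+ cu+ e and ss cu e+, are the double crossovers. Comparing them with the parentals, only the ss allele has switched, so ss is the middle locus and the order is cu – ss – e.
cu–ss: (39 + 4)/500 = 0.0860; ss–e: (57 + 4)/500 = 0.1220.
Expected DCO frequency = 0.0860 × 0.1220 ≈ 0.01049; observed = 4/500 ≈ 0.00800.
Coefficient of coincidence = 0.00800/0.01049 ≈ 0.76.

0.76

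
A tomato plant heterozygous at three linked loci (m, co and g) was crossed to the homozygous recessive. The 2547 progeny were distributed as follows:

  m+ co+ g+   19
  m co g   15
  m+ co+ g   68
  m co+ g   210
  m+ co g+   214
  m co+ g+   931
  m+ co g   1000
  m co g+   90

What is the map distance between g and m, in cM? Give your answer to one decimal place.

18.0 cM

The two most frequent reciprocal classes, m co+ g+ and m+ co g, are the parental types, so the F1 was m co+ g+ / m+ co g.
The two rarest classes, m+ co+ g+ and m co g, are the double crossovers. Comparing them with the parentals, only the m allele has switched, so m is the middle locus and the order is g – m – co.
Crossovers in the g–m interval produce the single-crossover classes m co+ g and m+ co g+ (210 + 214 = 424) plus the double crossovers (34).
RF(g–m) = (424 + 34) / 2547 = 458/2547 = 0.1798 → 18.0 cM.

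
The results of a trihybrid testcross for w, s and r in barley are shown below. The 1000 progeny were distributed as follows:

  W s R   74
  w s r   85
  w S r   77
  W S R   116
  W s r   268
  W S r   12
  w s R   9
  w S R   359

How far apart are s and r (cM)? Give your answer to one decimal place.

17.2 cM

The two most frequent reciprocal classes, W s r and w S R, are the parental types, so the F1 was W s r / w S R.
The two rarest classes, W S r and w s R, are the double crossovers. Comparing them with the parentals, only the s allele has switched, so s is the middle locus and the order is r – s – w.
Crossovers in the r–s interval produce the single-crossover classes W s R and w S r (74 + 77 = 151) plus the double crossovers (21).
RF(r–s) = (151 + 21) / 1000 = 172/1000 = 0.1720 → 17.2 cM.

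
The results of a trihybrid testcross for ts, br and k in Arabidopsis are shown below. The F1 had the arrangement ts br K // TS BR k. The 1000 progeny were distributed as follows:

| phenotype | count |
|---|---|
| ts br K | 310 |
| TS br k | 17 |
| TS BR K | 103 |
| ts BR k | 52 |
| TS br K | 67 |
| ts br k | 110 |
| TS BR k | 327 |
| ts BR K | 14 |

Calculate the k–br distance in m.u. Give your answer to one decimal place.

24.4 m.u.

The two rarest classes, ts BR K and TS br k, are the double crossovers. Comparing them with the parentals, only the br allele has switched, so br is the middle locus and the order is k – br – ts.
Crossovers in the k–br interval produce the single-crossover classes ts br k and TS BR K (110 + 103 = 213) plus the double crossovers (31).
RF(k–br) = (213 + 31) / 1000 = 244/1000 = 0.2440 → 24.4 m.u.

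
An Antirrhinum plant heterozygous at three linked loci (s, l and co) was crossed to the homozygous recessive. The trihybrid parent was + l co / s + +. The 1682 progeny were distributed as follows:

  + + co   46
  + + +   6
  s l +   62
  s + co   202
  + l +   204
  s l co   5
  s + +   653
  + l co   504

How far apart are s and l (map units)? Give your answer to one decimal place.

7.1 map units

The two rarest classes, s l co and + + +, are the double crossovers. Comparing them with the parentals, only the s allele has switched, so s is the middle locus and the order is co – s – l.
Crossovers in the s–l interval produce the single-crossover classes + + co and s l + (46 + 62 = 108) plus the double crossovers (11).
RF(s–l) = (108 + 11) / 1682 = 119/1682 = 0.0707 → 7.1 map units.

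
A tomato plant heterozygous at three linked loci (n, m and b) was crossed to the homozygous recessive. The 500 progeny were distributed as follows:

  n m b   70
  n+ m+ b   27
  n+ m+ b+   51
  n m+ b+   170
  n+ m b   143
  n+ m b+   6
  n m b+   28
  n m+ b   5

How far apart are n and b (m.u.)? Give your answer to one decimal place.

The two most frequent reciprocal classes, n m+ b+ and n+ m b, are the parental types, so the F1 was n m+ b+ / n+ m b.
The two rarest classes, n m+ b and n+ m b+, are the double crossovers. Comparing them with the parentals, only the b allele has switched, so b is the middle locus and the order is n – b – m.
Crossovers in the n–b interval produce the single-crossover classes n+ m+ b+ and n m b (51 + 70 = 121) plus the double crossovers (11).
RF(n–b) = (121 + 11) / 500 = 132/500 = 0.2640 → 26.4 m.u.

26.4 m.u.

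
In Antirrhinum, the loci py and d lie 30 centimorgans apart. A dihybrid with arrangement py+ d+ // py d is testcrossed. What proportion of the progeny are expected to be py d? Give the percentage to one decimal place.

A map distance of 30 centimorgans corresponds to a recombination frequency of 0.300.
The F1 is py+ d+ / py d, so py d is a parental gamete class with expected frequency (1 − r)/2 = 0.700/2 = 0.3500.
That is 0.3500 = 35.0% of the progeny.

35.0%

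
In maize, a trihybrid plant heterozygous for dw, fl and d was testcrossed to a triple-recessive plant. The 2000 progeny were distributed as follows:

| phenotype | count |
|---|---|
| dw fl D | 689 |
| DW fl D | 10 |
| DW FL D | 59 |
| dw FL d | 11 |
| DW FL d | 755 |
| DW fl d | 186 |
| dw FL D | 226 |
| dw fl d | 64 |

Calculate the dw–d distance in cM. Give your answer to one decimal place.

The two most frequent reciprocal classes, dw fl D and DW FL d, are the parental types, so the F1 was dw fl D / DW FL d.
The two rarest classes, DW fl D and dw FL d, are the double crossovers. Comparing them with the parentals, only the dw allele has switched, so dw is the middle locus and the order is fl – dw – d.
Crossovers in the dw–d interval produce the single-crossover classes dw fl d and DW FL D (64 + 59 = 123) plus the double crossovers (21).
RF(dw–d) = (123 + 21) / 2000 = 144/2000 = 0.0720 → 7.2 cM.

7.2 cM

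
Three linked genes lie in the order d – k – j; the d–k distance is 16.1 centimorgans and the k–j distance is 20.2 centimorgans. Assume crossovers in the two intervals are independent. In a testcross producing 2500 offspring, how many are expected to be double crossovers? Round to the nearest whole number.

Map distances give recombination frequencies of 0.161 and 0.202 for the two intervals.
With no interference, expected double-crossover frequency = 0.161 × 0.202 = 0.03252.
Expected number = 0.03252 × 2500 = 81.30 ≈ 81.

81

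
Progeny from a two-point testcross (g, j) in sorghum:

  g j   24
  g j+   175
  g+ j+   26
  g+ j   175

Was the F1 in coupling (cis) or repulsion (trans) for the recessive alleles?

trans

The two most frequent classes are g+ j (175) and g j+ (175); these are the parental (non-recombinant) types.
So the F1 carried g+ j on one chromosome and g j+ on the other — the recessive alleles are on opposite chromosomes (trans / repulsion).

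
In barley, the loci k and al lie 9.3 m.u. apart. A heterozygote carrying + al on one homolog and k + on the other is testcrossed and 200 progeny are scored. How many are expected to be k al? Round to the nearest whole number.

9

A map distance of 9.3 m.u. corresponds to a recombination frequency of 0.093.
The F1 is + al / k +, so k al is a recombinant gamete class with expected frequency r/2 = 0.093/2 = 0.0465.
Expected number = 0.0465 × 200 = 9.30 ≈ 9.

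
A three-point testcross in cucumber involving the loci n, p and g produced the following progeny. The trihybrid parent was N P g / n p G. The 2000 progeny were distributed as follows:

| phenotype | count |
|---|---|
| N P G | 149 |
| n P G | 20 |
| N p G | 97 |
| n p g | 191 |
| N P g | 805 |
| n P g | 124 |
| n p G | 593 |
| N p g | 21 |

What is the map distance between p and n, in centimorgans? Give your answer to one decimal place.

13.1 centimorgans

The two rarest classes, N p g and n P G, are the double crossovers. Comparing them with the parentals, only the p allele has switched, so p is the middle locus and the order is g – p – n.
Crossovers in the p–n interval produce the single-crossover classes n P g and N p G (124 + 97 = 221) plus the double crossovers (41).
RF(p–n) = (221 + 41) / 2000 = 262/2000 = 0.1310 → 13.1 centimorgans.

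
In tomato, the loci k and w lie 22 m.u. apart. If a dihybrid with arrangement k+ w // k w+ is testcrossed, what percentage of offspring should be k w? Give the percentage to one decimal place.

11.0%

A map distance of 22 m.u. corresponds to a recombination frequency of 0.220.
The F1 is k+ w / k w+, so k w is a recombinant gamete class with expected frequency r/2 = 0.220/2 = 0.1100.
That is 0.1100 = 11.0% of the progeny.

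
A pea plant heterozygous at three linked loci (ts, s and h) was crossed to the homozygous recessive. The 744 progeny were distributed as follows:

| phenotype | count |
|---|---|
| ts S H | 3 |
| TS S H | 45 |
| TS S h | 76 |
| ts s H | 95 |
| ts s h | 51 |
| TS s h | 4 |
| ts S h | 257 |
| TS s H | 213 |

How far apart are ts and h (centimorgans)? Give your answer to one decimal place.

The two most frequent reciprocal classes, ts S h and TS s H, are the parental types, so the F1 was ts S h / TS s H.
The two rarest classes, ts S H and TS s h, are the double crossovers. Comparing them with the parentals, only the h allele has switched, so h is the middle locus and the order is ts – h – s.
Crossovers in the ts–h interval produce the single-crossover classes TS S h and ts s H (76 + 95 = 171) plus the double crossovers (7).
RF(ts–h) = (171 + 7) / 744 = 178/744 = 0.2392 → 23.9 centimorgans.

23.9 centimorgans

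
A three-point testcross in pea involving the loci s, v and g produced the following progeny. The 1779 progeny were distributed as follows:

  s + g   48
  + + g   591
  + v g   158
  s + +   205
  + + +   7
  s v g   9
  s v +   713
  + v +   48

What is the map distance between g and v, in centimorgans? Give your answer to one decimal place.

The two most frequent reciprocal classes, s v + and + + g, are the parental types, so the F1 was s v + / + + g.
The two rarest classes, s v g and + + +, are the double crossovers. Comparing them with the parentals, only the g allele has switched, so g is the middle locus and the order is s – g – v.
Crossovers in the g–v interval produce the single-crossover classes s + + and + v g (205 + 158 = 363) plus the double crossovers (16).
RF(g–v) = (363 + 16) / 1779 = 379/1779 = 0.2130 → 21.3 centimorgans.

21.3 centimorgans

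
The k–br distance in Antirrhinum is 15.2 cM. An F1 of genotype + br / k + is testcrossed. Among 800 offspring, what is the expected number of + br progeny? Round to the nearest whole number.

A map distance of 15.2 cM corresponds to a recombination frequency of 0.152.
The F1 is + br / k +, so + br is a parental gamete class with expected frequency (1 − r)/2 = 0.848/2 = 0.4240.
Expected number = 0.4240 × 800 = 339.20 ≈ 339.

339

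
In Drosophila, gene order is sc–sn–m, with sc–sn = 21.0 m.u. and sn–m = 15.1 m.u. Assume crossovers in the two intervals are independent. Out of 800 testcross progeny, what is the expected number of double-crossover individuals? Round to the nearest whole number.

25

Map distances give recombination frequencies of 0.210 and 0.151 for the two intervals.
With no interference, expected double-crossover frequency = 0.210 × 0.151 = 0.03171.
Expected number = 0.03171 × 800 = 25.37 ≈ 25.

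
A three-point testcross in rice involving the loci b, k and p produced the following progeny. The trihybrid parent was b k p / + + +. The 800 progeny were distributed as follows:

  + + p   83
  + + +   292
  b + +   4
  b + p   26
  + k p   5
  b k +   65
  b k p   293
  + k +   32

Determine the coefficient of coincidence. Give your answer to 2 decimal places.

0.68

The two rarest classes, + k p and b + +, are the double crossovers. Comparing them with the parentals, only the b allele has switched, so b is the middle locus and the order is p – b – k.
p–b: (148 + 9)/800 = 0.1963; b–k: (58 + 9)/800 = 0.0838.
Expected DCO frequency = 0.1963 × 0.0838 ≈ 0.01645; observed = 9/800 ≈ 0.01125.
Coefficient of coincidence = 0.01125/0.01645 ≈ 0.68.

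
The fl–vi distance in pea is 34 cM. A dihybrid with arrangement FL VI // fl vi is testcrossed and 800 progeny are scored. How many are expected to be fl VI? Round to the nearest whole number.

136

A map distance of 34 cM corresponds to a recombination frequency of 0.340.
The F1 is FL VI / fl vi, so fl VI is a recombinant gamete class with expected frequency r/2 = 0.340/2 = 0.1700.
Expected number = 0.1700 × 800 = 136.00 ≈ 136.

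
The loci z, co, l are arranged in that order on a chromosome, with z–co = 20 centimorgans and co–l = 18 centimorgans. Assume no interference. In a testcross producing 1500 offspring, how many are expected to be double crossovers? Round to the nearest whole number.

Map distances give recombination frequencies of 0.200 and 0.180 for the two intervals.
With no interference, expected double-crossover frequency = 0.200 × 0.180 = 0.03600.
Expected number = 0.03600 × 1500 = 54.00 ≈ 54.

54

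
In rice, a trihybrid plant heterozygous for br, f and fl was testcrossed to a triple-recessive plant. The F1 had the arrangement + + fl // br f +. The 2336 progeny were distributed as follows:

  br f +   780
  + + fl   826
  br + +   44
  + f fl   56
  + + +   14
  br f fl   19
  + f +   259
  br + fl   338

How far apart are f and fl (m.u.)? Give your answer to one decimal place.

5.7 m.u.

The two rarest classes, + + + and br f fl, are the double crossovers. Comparing them with the parentals, only the fl allele has switched, so fl is the middle locus and the order is br – fl – f.
Crossovers in the fl–f interval produce the single-crossover classes + f fl and br + + (56 + 44 = 100) plus the double crossovers (33).
RF(fl–f) = (100 + 33) / 2336 = 133/2336 = 0.0569 → 5.7 m.u.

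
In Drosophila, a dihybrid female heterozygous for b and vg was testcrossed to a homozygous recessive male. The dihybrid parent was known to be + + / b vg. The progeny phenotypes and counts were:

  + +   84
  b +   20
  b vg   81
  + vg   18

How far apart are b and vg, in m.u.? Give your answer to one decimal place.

The recombinant classes are + vg and b +: 18 + 20 = 38.
Recombination frequency = 38/203 = 0.1872 ≈ 18.7%, i.e. 18.7 m.u.

18.7 m.u.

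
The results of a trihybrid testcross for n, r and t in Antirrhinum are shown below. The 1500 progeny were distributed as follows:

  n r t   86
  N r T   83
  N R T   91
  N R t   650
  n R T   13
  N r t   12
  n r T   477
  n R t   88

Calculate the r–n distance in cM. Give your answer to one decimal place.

The two most frequent reciprocal classes, N R t and n r T, are the parental types, so the F1 was N R t / n r T.
The two rarest classes, N r t and n R T, are the double crossovers. Comparing them with the parentals, only the r allele has switched, so r is the middle locus and the order is n – r – t.
Crossovers in the n–r interval produce the single-crossover classes n R t and N r T (88 + 83 = 171) plus the double crossovers (25).
RF(n–r) = (171 + 25) / 1500 = 196/1500 = 0.1307 → 13.1 cM.

13.1 cM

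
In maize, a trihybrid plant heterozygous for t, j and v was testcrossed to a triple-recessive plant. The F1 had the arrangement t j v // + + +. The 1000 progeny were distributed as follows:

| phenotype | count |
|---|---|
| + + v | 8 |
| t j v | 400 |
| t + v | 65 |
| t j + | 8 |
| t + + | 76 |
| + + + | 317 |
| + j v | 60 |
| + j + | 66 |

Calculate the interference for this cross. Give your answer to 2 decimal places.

0.28

The two rarest classes, t j + and + + v, are the double crossovers. Comparing them with the parentals, only the v allele has switched, so v is the middle locus and the order is j – v – t.
j–v: (131 + 16)/1000 = 0.1470; v–t: (136 + 16)/1000 = 0.1520.
Expected DCO frequency = 0.1470 × 0.1520 ≈ 0.02234; observed = 16/1000 ≈ 0.01600.
Coefficient of coincidence = 0.01600/0.02234 ≈ 0.72; interference = 1 − 0.72 = 0.28.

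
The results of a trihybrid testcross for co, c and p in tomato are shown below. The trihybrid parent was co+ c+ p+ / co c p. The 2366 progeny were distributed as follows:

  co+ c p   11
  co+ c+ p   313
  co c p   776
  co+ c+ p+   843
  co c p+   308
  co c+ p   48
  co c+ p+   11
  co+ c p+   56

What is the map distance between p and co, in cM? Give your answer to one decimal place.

The two rarest classes, co c+ p+ and co+ c p, are the double crossovers. Comparing them with the parentals, only the co allele has switched, so co is the middle locus and the order is p – co – c.
Crossovers in the p–co interval produce the single-crossover classes co+ c+ p and co c p+ (313 + 308 = 621) plus the double crossovers (22).
RF(p–co) = (621 + 22) / 2366 = 643/2366 = 0.2718 → 27.2 cM.

27.2 cM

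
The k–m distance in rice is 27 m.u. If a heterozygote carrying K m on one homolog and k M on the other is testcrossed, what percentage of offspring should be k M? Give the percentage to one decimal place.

36.5%

A map distance of 27 m.u. corresponds to a recombination frequency of 0.270.
The F1 is K m / k M, so k M is a parental gamete class with expected frequency (1 − r)/2 = 0.730/2 = 0.3650.
That is 0.3650 = 36.5% of the progeny.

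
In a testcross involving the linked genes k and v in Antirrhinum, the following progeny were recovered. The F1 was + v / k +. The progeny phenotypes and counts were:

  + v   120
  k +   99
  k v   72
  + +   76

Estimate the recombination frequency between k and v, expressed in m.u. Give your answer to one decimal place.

The recombinant classes are + + and k v: 76 + 72 = 148.
Recombination frequency = 148/367 = 0.4033 ≈ 40.3%, i.e. 40.3 m.u.

40.3 m.u.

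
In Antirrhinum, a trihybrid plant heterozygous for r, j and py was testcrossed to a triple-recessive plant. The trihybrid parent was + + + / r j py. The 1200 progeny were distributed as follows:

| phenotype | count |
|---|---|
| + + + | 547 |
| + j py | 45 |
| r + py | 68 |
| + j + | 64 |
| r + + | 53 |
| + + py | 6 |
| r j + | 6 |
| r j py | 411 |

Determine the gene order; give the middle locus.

The two rarest classes, + + py and r j +, are the double crossovers. Comparing them with the parentals, only the py allele has switched, so py is the middle locus and the order is j – py – r.

py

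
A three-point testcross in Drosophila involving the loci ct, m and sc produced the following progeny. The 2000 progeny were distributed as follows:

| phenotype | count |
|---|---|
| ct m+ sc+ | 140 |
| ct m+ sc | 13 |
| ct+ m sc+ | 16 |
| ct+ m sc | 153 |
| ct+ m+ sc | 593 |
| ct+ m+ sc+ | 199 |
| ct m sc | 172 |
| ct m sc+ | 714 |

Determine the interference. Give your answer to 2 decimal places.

0.55

The two most frequent reciprocal classes, ct+ m+ sc and ct m sc+, are the parental types, so the F1 was ct+ m+ sc / ct m sc+.
The two rarest classes, ct m+ sc and ct+ m sc+, are the double crossovers. Comparing them with the parentals, only the ct allele has switched, so ct is the middle locus and the order is m – ct – sc.
m–ct: (293 + 29)/2000 = 0.1610; ct–sc: (371 + 29)/2000 = 0.2000.
Expected DCO frequency = 0.1610 × 0.2000 ≈ 0.03220; observed = 29/2000 ≈ 0.01450.
Coefficient of coincidence = 0.01450/0.03220 ≈ 0.45; interference = 1 − 0.45 = 0.55.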